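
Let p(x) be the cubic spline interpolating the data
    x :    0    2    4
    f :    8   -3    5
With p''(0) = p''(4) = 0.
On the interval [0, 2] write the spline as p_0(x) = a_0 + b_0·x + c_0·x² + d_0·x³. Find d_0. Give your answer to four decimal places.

Write m_i for p''(x_i). With h_i = 2, 2 and divided differences Δ_i = -11/2, 4, the continuity of p' gives the tridiagonal system
  2·m_0 + 8·m_1 + 2·m_2 = 6(Δ_1 - Δ_0) = 57
Natural end conditions: m_0 = m_2 = 0.
Forward elimination and back-substitution give m_0 = 0, m_1 = 57/8, m_2 = 0.
On [0, 2], with p_0(x) = a_0 + b_0·x + c_0·x² + d_0·x³: c_0 = m_0/2 = 0, d_0 = (m_1 - m_0)/(6h_0) = 19/32, b_0 = Δ_0 - h_0(2m_0 + m_1)/6 = -63/8.

0.5938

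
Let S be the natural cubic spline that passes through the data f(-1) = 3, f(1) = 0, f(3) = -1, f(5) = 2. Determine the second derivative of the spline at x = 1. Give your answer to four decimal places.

0.4000

Put M_i = S'' at the i-th knot. Here h = (2, 2, 2) and Δ = (-3/2, -1/2, 3/2), so the interior equations h_(i-1)·M_(i-1) + 2(h_(i-1)+h_i)·M_i + h_i·M_(i+1) = 6(Δ_i − Δ_(i-1)) read
  2·M_0 + 8·M_1 + 2·M_2 = 6(Δ_1 - Δ_0) = 6
  2·M_1 + 8·M_2 + 2·M_3 = 6(Δ_2 - Δ_1) = 12
Natural end conditions: M_0 = M_3 = 0.
Hence M_0 = 0, M_1 = 2/5, M_2 = 7/5, M_3 = 0.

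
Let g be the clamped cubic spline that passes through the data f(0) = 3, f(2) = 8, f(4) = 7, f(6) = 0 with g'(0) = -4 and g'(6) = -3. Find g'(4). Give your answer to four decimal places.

Put m_i = g'' at the i-th knot. Here h = (2, 2, 2) and Δ = (5/2, -1/2, -7/2), so the interior equations h_(i-1)·m_(i-1) + 2(h_(i-1)+h_i)·m_i + h_i·m_(i+1) = 6(Δ_i − Δ_(i-1)) read
  2·m_0 + 8·m_1 + 2·m_2 = 6(Δ_1 - Δ_0) = -18
  2·m_1 + 8·m_2 + 2·m_3 = 6(Δ_2 - Δ_1) = -18
Clamped end conditions give two more equations: 2h_0·m_0 + h_0·m_1 = 6(Δ_0 - g'(0)) = 39 and h_2·m_2 + 2h_2·m_3 = 6(g'(6) - Δ_2) = 3.
Forward elimination and back-substitution give m_0 = 367/30, m_1 = -149/30, m_2 = -41/30, m_3 = 43/30.
On [4, 6], g'(x) = b_2 + 2c_2·(x - 4) + 3d_2·(x - 4)² with b_2 = Δ_2 - h_2(2m_2 + m_3)/6 = -46/15, c_2 = m_2/2 = -41/60, d_2 = (m_3 - m_2)/(6h_2) = 7/30. So g'(4) = -46/15.

-3.0667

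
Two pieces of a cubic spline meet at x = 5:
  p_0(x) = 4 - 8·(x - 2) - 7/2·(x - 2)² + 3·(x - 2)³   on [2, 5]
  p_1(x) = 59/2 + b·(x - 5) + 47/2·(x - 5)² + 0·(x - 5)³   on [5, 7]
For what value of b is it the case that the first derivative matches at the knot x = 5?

52

p_0'(x) = -8 - 7·(x - 2) + 9·(x - 2)², so p_0'(5) = 52. On the right, p_1'(5) = b, so b = 52.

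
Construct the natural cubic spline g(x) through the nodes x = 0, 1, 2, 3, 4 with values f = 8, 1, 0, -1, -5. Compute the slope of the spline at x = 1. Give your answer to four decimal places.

-3.8929

With M_i denoting the second derivative at x_i, h_i = 1, 1, 1, 1, and Δ_i = (y_(i+1) − y_i)/h_i = -7, -1, -1, -4:
  1·M_0 + 4·M_1 + 1·M_2 = 6(Δ_1 - Δ_0) = 36
  1·M_1 + 4·M_2 + 1·M_3 = 6(Δ_2 - Δ_1) = 0
  1·M_2 + 4·M_3 + 1·M_4 = 6(Δ_3 - Δ_2) = -18
Natural end conditions: M_0 = M_4 = 0.
Hence M_0 = 0, M_1 = 261/28, M_2 = -9/7, M_3 = -117/28, M_4 = 0.
On [1, 2], g'(x) = b_1 + 2c_1·(x - 1) + 3d_1·(x - 1)² with b_1 = Δ_1 - h_1(2M_1 + M_2)/6 = -109/28, c_1 = M_1/2 = 261/56, d_1 = (M_2 - M_1)/(6h_1) = -99/56. So g'(1) = -109/28.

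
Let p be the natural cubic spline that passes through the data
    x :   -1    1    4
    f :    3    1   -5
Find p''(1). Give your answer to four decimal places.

Put M_i = p'' at the i-th knot. Here h = (2, 3) and Δ = (-1, -2), so the interior equations h_(i-1)·M_(i-1) + 2(h_(i-1)+h_i)·M_i + h_i·M_(i+1) = 6(Δ_i − Δ_(i-1)) read
  2·M_0 + 10·M_1 + 3·M_2 = 6(Δ_1 - Δ_0) = -6
Natural end conditions: M_0 = M_2 = 0.
Hence M_0 = 0, M_1 = -3/5, M_2 = 0.

-0.6000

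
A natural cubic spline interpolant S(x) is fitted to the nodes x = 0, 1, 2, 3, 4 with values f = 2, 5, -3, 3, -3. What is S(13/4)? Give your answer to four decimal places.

Let M_i = S''(x_i). Step sizes h_i = 1, 1, 1, 1; slopes of the chords Δ_i = (y_(i+1) - y_i)/h_i = 3, -8, 6, -6.
  1·M_0 + 4·M_1 + 1·M_2 = 6(Δ_1 - Δ_0) = -66
  1·M_1 + 4·M_2 + 1·M_3 = 6(Δ_2 - Δ_1) = 84
  1·M_2 + 4·M_3 + 1·M_4 = 6(Δ_3 - Δ_2) = -72
Natural end conditions: M_0 = M_4 = 0.
Solving the tridiagonal system: M_0 = 0, M_1 = -699/28, M_2 = 237/7, M_3 = -741/28, M_4 = 0.
On [3, 4], S(x) = 3 + 79/28·(x - 3) - 741/56·(x - 3)² + 247/56·(x - 3)³.
With (x - 3) = 1/4: S(13/4) = 1509/512.

2.9473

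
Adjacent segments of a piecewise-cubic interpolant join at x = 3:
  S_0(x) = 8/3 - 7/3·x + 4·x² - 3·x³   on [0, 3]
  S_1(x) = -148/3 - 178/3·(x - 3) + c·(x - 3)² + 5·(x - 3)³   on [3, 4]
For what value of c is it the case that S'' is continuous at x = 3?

-23

S_0''(x) = 8 - 18·x, so S_0''(3) = -46. On the right, S_1''(3) = 2c, so c = -23.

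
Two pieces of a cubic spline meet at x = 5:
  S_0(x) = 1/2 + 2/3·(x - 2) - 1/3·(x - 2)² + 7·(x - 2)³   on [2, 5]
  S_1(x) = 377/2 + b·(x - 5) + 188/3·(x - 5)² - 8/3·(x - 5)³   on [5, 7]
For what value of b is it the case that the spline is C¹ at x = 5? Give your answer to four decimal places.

S_0'(x) = 2/3 - 2/3·(x - 2) + 21·(x - 2)², so S_0'(5) = 563/3. On the right, S_1'(5) = b, so b = 563/3.

187.6667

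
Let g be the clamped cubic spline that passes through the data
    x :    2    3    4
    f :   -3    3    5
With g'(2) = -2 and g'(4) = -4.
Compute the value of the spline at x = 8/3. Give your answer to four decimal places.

0.1852

Let m_i = g''(x_i). Step sizes h_i = 1, 1; slopes of the chords Δ_i = (y_(i+1) - y_i)/h_i = 6, 2.
  1·m_0 + 4·m_1 + 1·m_2 = 6(Δ_1 - Δ_0) = -24
Clamped end conditions give two more equations: 2h_0·m_0 + h_0·m_1 = 6(Δ_0 - g'(2)) = 48 and h_1·m_1 + 2h_1·m_2 = 6(g'(4) - Δ_1) = -36.
Forward elimination and back-substitution give m_0 = 29, m_1 = -10, m_2 = -13.
On [2, 3], g(x) = -3 - 2·(x - 2) + 29/2·(x - 2)² - 13/2·(x - 2)³.
With (x - 2) = 2/3: g(8/3) = 5/27.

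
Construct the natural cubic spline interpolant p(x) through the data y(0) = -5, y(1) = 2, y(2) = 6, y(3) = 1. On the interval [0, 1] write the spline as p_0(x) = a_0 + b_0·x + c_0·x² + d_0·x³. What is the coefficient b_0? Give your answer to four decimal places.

With σ_i denoting the second derivative at x_i, h_i = 1, 1, 1, and Δ_i = (y_(i+1) − y_i)/h_i = 7, 4, -5:
  1·σ_0 + 4·σ_1 + 1·σ_2 = 6(Δ_1 - Δ_0) = -18
  1·σ_1 + 4·σ_2 + 1·σ_3 = 6(Δ_2 - Δ_1) = -54
Natural end conditions: σ_0 = σ_3 = 0.
Solving the tridiagonal system: σ_0 = 0, σ_1 = -6/5, σ_2 = -66/5, σ_3 = 0.
On [0, 1], with p_0(x) = a_0 + b_0·x + c_0·x² + d_0·x³: c_0 = σ_0/2 = 0, d_0 = (σ_1 - σ_0)/(6h_0) = -1/5, b_0 = Δ_0 - h_0(2σ_0 + σ_1)/6 = 36/5.

7.2000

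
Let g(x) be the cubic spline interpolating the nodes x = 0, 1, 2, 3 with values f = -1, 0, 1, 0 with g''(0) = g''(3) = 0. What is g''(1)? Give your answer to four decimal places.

0.8000

Put M_i = g'' at the i-th knot. Here h = (1, 1, 1) and Δ = (1, 1, -1), so the interior equations h_(i-1)·M_(i-1) + 2(h_(i-1)+h_i)·M_i + h_i·M_(i+1) = 6(Δ_i − Δ_(i-1)) read
  1·M_0 + 4·M_1 + 1·M_2 = 6(Δ_1 - Δ_0) = 0
  1·M_1 + 4·M_2 + 1·M_3 = 6(Δ_2 - Δ_1) = -12
Natural end conditions: M_0 = M_3 = 0.
Forward elimination and back-substitution give M_0 = 0, M_1 = 4/5, M_2 = -16/5, M_3 = 0.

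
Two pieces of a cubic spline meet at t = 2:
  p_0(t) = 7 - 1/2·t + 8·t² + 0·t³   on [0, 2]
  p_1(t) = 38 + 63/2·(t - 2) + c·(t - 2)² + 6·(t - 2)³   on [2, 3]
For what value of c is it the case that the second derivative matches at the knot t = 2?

8

p_0''(t) = 16 + 0·t, so p_0''(2) = 16. On the right, p_1''(2) = 2c, so c = 8.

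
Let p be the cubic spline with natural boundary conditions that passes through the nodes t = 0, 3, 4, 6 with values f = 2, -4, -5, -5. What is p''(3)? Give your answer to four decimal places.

Let M_i = p''(x_i). Step sizes h_i = 3, 1, 2; slopes of the chords Δ_i = (y_(i+1) - y_i)/h_i = -2, -1, 0.
  3·M_0 + 8·M_1 + 1·M_2 = 6(Δ_1 - Δ_0) = 6
  1·M_1 + 6·M_2 + 2·M_3 = 6(Δ_2 - Δ_1) = 6
Natural end conditions: M_0 = M_3 = 0.
Solving: M_0 = 0, M_1 = 30/47, M_2 = 42/47, M_3 = 0.

0.6383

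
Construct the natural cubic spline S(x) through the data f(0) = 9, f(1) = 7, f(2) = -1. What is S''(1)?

Let M_i = S''(x_i). Step sizes h_i = 1, 1; slopes of the chords Δ_i = (y_(i+1) - y_i)/h_i = -2, -8.
  1·M_0 + 4·M_1 + 1·M_2 = 6(Δ_1 - Δ_0) = -36
Natural end conditions: M_0 = M_2 = 0.
Solving the tridiagonal system: M_0 = 0, M_1 = -9, M_2 = 0.

-9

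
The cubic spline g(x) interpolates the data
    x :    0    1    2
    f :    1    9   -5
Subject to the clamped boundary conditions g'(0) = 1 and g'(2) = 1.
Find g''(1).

With m_i denoting the second derivative at x_i, h_i = 1, 1, and Δ_i = (y_(i+1) − y_i)/h_i = 8, -14:
  1·m_0 + 4·m_1 + 1·m_2 = 6(Δ_1 - Δ_0) = -132
Clamped end conditions give two more equations: 2h_0·m_0 + h_0·m_1 = 6(Δ_0 - g'(0)) = 42 and h_1·m_1 + 2h_1·m_2 = 6(g'(2) - Δ_1) = 90.
Solving the tridiagonal system: m_0 = 54, m_1 = -66, m_2 = 78.

-66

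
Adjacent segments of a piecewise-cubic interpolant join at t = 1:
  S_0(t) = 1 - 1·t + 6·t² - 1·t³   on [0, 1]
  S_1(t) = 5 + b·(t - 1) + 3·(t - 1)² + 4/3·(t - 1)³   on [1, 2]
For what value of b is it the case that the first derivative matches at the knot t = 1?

8

S_0'(t) = -1 + 12·t - 3·t², so S_0'(1) = 8. On the right, S_1'(1) = b, so b = 8.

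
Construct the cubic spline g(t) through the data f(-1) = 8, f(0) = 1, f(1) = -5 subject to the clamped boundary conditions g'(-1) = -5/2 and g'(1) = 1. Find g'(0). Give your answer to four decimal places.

-9.3750

With m_i denoting the second derivative at x_i, h_i = 1, 1, and Δ_i = (y_(i+1) − y_i)/h_i = -7, -6:
  1·m_0 + 4·m_1 + 1·m_2 = 6(Δ_1 - Δ_0) = 6
Clamped end conditions give two more equations: 2h_0·m_0 + h_0·m_1 = 6(Δ_0 - g'(-1)) = -27 and h_1·m_1 + 2h_1·m_2 = 6(g'(1) - Δ_1) = 42.
Solving the tridiagonal system: m_0 = -53/4, m_1 = -1/2, m_2 = 85/4.
On [0, 1], g'(t) = b_1 + 2c_1·t + 3d_1·t² with b_1 = Δ_1 - h_1(2m_1 + m_2)/6 = -75/8, c_1 = m_1/2 = -1/4, d_1 = (m_2 - m_1)/(6h_1) = 29/8. So g'(0) = -75/8.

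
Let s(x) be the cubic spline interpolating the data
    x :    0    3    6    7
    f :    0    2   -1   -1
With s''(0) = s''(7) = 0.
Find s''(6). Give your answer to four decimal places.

Write M_i for s''(x_i). With h_i = 3, 3, 1 and divided differences Δ_i = 2/3, -1, 0, the continuity of s' gives the tridiagonal system
  3·M_0 + 12·M_1 + 3·M_2 = 6(Δ_1 - Δ_0) = -10
  3·M_1 + 8·M_2 + 1·M_3 = 6(Δ_2 - Δ_1) = 6
Natural end conditions: M_0 = M_3 = 0.
Solving: M_0 = 0, M_1 = -98/87, M_2 = 34/29, M_3 = 0.

1.1724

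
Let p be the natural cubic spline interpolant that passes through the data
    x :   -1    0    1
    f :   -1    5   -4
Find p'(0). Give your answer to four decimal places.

-1.5000

Let σ_i = p''(x_i). Step sizes h_i = 1, 1; slopes of the chords Δ_i = (y_(i+1) - y_i)/h_i = 6, -9.
  1·σ_0 + 4·σ_1 + 1·σ_2 = 6(Δ_1 - Δ_0) = -90
Natural end conditions: σ_0 = σ_2 = 0.
Hence σ_0 = 0, σ_1 = -45/2, σ_2 = 0.
On [0, 1], p'(x) = b_1 + 2c_1·x + 3d_1·x² with b_1 = Δ_1 - h_1(2σ_1 + σ_2)/6 = -3/2, c_1 = σ_1/2 = -45/4, d_1 = (σ_2 - σ_1)/(6h_1) = 15/4. So p'(0) = -3/2.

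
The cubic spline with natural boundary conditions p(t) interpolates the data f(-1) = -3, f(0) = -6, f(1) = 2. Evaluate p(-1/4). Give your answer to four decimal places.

-6.1523

Write m_i for p''(x_i). With h_i = 1, 1 and divided differences Δ_i = -3, 8, the continuity of p' gives the tridiagonal system
  1·m_0 + 4·m_1 + 1·m_2 = 6(Δ_1 - Δ_0) = 66
Natural end conditions: m_0 = m_2 = 0.
Hence m_0 = 0, m_1 = 33/2, m_2 = 0.
On [-1, 0], p(t) = -3 - 23/4·(t + 1) + 0·(t + 1)² + 11/4·(t + 1)³.
With (t + 1) = 3/4: p(-1/4) = -1575/256.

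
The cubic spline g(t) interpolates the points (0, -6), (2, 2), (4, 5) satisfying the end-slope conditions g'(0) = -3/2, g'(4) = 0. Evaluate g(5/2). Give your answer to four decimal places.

3.7344

With M_i denoting the second derivative at x_i, h_i = 2, 2, and Δ_i = (y_(i+1) − y_i)/h_i = 4, 3/2:
  2·M_0 + 8·M_1 + 2·M_2 = 6(Δ_1 - Δ_0) = -15
Clamped end conditions give two more equations: 2h_0·M_0 + h_0·M_1 = 6(Δ_0 - g'(0)) = 33 and h_1·M_1 + 2h_1·M_2 = 6(g'(4) - Δ_1) = -9.
Solving the tridiagonal system: M_0 = 21/2, M_1 = -9/2, M_2 = 0.
On [2, 4], g(t) = 2 + 9/2·(t - 2) - 9/4·(t - 2)² + 3/8·(t - 2)³.
With (t - 2) = 1/2: g(5/2) = 239/64.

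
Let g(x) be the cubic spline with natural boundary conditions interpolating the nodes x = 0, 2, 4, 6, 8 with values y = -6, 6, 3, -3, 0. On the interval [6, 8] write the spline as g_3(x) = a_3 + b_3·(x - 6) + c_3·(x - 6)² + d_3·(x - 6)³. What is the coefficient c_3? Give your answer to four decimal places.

With σ_i denoting the second derivative at x_i, h_i = 2, 2, 2, 2, and Δ_i = (y_(i+1) − y_i)/h_i = 6, -3/2, -3, 3/2:
  2·σ_0 + 8·σ_1 + 2·σ_2 = 6(Δ_1 - Δ_0) = -45
  2·σ_1 + 8·σ_2 + 2·σ_3 = 6(Δ_2 - Δ_1) = -9
  2·σ_2 + 8·σ_3 + 2·σ_4 = 6(Δ_3 - Δ_2) = 27
Natural end conditions: σ_0 = σ_4 = 0.
Solving the tridiagonal system: σ_0 = 0, σ_1 = -153/28, σ_2 = -9/14, σ_3 = 99/28, σ_4 = 0.
On [6, 8], with g_3(x) = a_3 + b_3·(x - 6) + c_3·(x - 6)² + d_3·(x - 6)³: c_3 = σ_3/2 = 99/56, d_3 = (σ_4 - σ_3)/(6h_3) = -33/112, b_3 = Δ_3 - h_3(2σ_3 + σ_4)/6 = -6/7.

1.7679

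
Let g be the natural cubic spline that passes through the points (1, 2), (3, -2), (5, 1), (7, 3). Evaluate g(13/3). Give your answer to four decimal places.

Put σ_i = g'' at the i-th knot. Here h = (2, 2, 2) and Δ = (-2, 3/2, 1), so the interior equations h_(i-1)·σ_(i-1) + 2(h_(i-1)+h_i)·σ_i + h_i·σ_(i+1) = 6(Δ_i − Δ_(i-1)) read
  2·σ_0 + 8·σ_1 + 2·σ_2 = 6(Δ_1 - Δ_0) = 21
  2·σ_1 + 8·σ_2 + 2·σ_3 = 6(Δ_2 - Δ_1) = -3
Natural end conditions: σ_0 = σ_3 = 0.
Forward elimination and back-substitution give σ_0 = 0, σ_1 = 29/10, σ_2 = -11/10, σ_3 = 0.
On [3, 5], g(x) = -2 - 1/15·(x - 3) + 29/20·(x - 3)² - 1/3·(x - 3)³.
With (x - 3) = 4/3: g(13/3) = -122/405.

-0.3012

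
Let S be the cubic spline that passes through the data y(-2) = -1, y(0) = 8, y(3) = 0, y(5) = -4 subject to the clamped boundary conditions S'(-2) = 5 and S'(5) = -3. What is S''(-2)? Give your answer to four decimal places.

Write M_i for S''(x_i). With h_i = 2, 3, 2 and divided differences Δ_i = 9/2, -8/3, -2, the continuity of S' gives the tridiagonal system
  2·M_0 + 10·M_1 + 3·M_2 = 6(Δ_1 - Δ_0) = -43
  3·M_1 + 10·M_2 + 2·M_3 = 6(Δ_2 - Δ_1) = 4
Clamped end conditions give two more equations: 2h_0·M_0 + h_0·M_1 = 6(Δ_0 - S'(-2)) = -3 and h_2·M_2 + 2h_2·M_3 = 6(S'(5) - Δ_2) = -6.
Solving: M_0 = 191/96, M_1 = -263/48, M_2 = 125/48, M_3 = -269/96.

1.9896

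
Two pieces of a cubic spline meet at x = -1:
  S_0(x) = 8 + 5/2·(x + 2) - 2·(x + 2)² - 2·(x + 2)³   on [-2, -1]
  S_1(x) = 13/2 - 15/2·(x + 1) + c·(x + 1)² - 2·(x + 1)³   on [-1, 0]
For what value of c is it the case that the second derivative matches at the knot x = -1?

-8

S_0''(x) = -4 - 12·(x + 2), so S_0''(-1) = -16. On the right, S_1''(-1) = 2c, so c = -8.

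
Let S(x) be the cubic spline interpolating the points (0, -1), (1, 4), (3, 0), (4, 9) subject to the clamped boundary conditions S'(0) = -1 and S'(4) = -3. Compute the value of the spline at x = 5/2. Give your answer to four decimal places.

-1.4964

Write M_i for S''(x_i). With h_i = 1, 2, 1 and divided differences Δ_i = 5, -2, 9, the continuity of S' gives the tridiagonal system
  1·M_0 + 6·M_1 + 2·M_2 = 6(Δ_1 - Δ_0) = -42
  2·M_1 + 6·M_2 + 1·M_3 = 6(Δ_2 - Δ_1) = 66
Clamped end conditions give two more equations: 2h_0·M_0 + h_0·M_1 = 6(Δ_0 - S'(0)) = 36 and h_2·M_2 + 2h_2·M_3 = 6(S'(4) - Δ_2) = -72.
Solving the tridiagonal system: M_0 = 986/35, M_1 = -712/35, M_2 = 908/35, M_3 = -1714/35.
On [1, 3], S(x) = 4 + 102/35·(x - 1) - 356/35·(x - 1)² + 27/7·(x - 1)³.
With (x - 1) = 3/2: S(5/2) = -419/280.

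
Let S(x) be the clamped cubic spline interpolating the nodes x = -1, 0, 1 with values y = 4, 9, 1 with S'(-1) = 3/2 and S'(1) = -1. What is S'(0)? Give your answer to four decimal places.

Let M_i = S''(x_i). Step sizes h_i = 1, 1; slopes of the chords Δ_i = (y_(i+1) - y_i)/h_i = 5, -8.
  1·M_0 + 4·M_1 + 1·M_2 = 6(Δ_1 - Δ_0) = -78
Clamped end conditions give two more equations: 2h_0·M_0 + h_0·M_1 = 6(Δ_0 - S'(-1)) = 21 and h_1·M_1 + 2h_1·M_2 = 6(S'(1) - Δ_1) = 42.
Hence M_0 = 115/4, M_1 = -73/2, M_2 = 157/4.
On [0, 1], S'(x) = b_1 + 2c_1·x + 3d_1·x² with b_1 = Δ_1 - h_1(2M_1 + M_2)/6 = -19/8, c_1 = M_1/2 = -73/4, d_1 = (M_2 - M_1)/(6h_1) = 101/8. So S'(0) = -19/8.

-2.3750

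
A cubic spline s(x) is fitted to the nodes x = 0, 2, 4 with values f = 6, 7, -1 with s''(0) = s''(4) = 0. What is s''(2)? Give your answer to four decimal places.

With M_i denoting the second derivative at x_i, h_i = 2, 2, and Δ_i = (y_(i+1) − y_i)/h_i = 1/2, -4:
  2·M_0 + 8·M_1 + 2·M_2 = 6(Δ_1 - Δ_0) = -27
Natural end conditions: M_0 = M_2 = 0.
Solving: M_0 = 0, M_1 = -27/8, M_2 = 0.

-3.3750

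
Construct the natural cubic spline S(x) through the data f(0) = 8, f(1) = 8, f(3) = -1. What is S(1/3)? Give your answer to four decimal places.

With m_i denoting the second derivative at x_i, h_i = 1, 2, and Δ_i = (y_(i+1) − y_i)/h_i = 0, -9/2:
  1·m_0 + 6·m_1 + 2·m_2 = 6(Δ_1 - Δ_0) = -27
Natural end conditions: m_0 = m_2 = 0.
Solving: m_0 = 0, m_1 = -9/2, m_2 = 0.
On [0, 1], S(x) = 8 + 3/4·x + 0·x² - 3/4·x³.
With x = 1/3: S(1/3) = 74/9.

8.2222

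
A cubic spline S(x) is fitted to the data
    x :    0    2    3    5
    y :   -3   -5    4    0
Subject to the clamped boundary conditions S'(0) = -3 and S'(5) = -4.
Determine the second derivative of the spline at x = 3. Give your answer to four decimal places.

Write M_i for S''(x_i). With h_i = 2, 1, 2 and divided differences Δ_i = -1, 9, -2, the continuity of S' gives the tridiagonal system
  2·M_0 + 6·M_1 + 1·M_2 = 6(Δ_1 - Δ_0) = 60
  1·M_1 + 6·M_2 + 2·M_3 = 6(Δ_2 - Δ_1) = -66
Clamped end conditions give two more equations: 2h_0·M_0 + h_0·M_1 = 6(Δ_0 - S'(0)) = 12 and h_2·M_2 + 2h_2·M_3 = 6(S'(5) - Δ_2) = -12.
Forward elimination and back-substitution give M_0 = -31/8, M_1 = 55/4, M_2 = -59/4, M_3 = 35/8.

-14.7500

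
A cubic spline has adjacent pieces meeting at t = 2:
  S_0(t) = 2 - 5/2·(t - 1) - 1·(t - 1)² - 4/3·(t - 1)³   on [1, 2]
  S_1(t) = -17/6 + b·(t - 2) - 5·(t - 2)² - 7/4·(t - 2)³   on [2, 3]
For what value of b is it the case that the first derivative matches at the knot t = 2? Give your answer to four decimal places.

-8.5000

S_0'(t) = -5/2 - 2·(t - 1) - 4·(t - 1)², so S_0'(2) = -17/2. On the right, S_1'(2) = b, so b = -17/2.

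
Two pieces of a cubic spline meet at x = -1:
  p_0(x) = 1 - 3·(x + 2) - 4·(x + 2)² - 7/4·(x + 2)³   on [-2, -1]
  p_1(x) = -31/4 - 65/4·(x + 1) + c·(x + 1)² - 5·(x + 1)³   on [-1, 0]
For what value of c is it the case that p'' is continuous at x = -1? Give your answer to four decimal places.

-9.2500

p_0''(x) = -8 - 21/2·(x + 2), so p_0''(-1) = -37/2. On the right, p_1''(-1) = 2c, so c = -37/4.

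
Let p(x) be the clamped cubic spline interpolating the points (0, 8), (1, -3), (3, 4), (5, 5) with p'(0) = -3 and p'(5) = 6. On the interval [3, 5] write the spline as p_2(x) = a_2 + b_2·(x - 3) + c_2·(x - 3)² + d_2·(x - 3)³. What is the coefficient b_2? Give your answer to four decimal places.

Write m_i for p''(x_i). With h_i = 1, 2, 2 and divided differences Δ_i = -11, 7/2, 1/2, the continuity of p' gives the tridiagonal system
  1·m_0 + 6·m_1 + 2·m_2 = 6(Δ_1 - Δ_0) = 87
  2·m_1 + 8·m_2 + 2·m_3 = 6(Δ_2 - Δ_1) = -18
Clamped end conditions give two more equations: 2h_0·m_0 + h_0·m_1 = 6(Δ_0 - p'(0)) = -48 and h_2·m_2 + 2h_2·m_3 = 6(p'(5) - Δ_2) = 33.
Hence m_0 = -834/23, m_1 = 564/23, m_2 = -549/46, m_3 = 327/23.
On [3, 5], with p_2(x) = a_2 + b_2·(x - 3) + c_2·(x - 3)² + d_2·(x - 3)³: c_2 = m_2/2 = -549/92, d_2 = (m_3 - m_2)/(6h_2) = 401/184, b_2 = Δ_2 - h_2(2m_2 + m_3)/6 = 171/46.

3.7174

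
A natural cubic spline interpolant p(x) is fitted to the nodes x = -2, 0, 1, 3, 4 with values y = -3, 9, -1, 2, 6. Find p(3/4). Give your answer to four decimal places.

1.3790

Let σ_i = p''(x_i). Step sizes h_i = 2, 1, 2, 1; slopes of the chords Δ_i = (y_(i+1) - y_i)/h_i = 6, -10, 3/2, 4.
  2·σ_0 + 6·σ_1 + 1·σ_2 = 6(Δ_1 - Δ_0) = -96
  1·σ_1 + 6·σ_2 + 2·σ_3 = 6(Δ_2 - Δ_1) = 69
  2·σ_2 + 6·σ_3 + 1·σ_4 = 6(Δ_3 - Δ_2) = 15
Natural end conditions: σ_0 = σ_4 = 0.
Forward elimination and back-substitution give σ_0 = 0, σ_1 = -576/31, σ_2 = 480/31, σ_3 = -165/62, σ_4 = 0.
On [0, 1], p(x) = 9 - 198/31·x - 288/31·x² + 176/31·x³.
With x = 3/4: p(3/4) = 171/124.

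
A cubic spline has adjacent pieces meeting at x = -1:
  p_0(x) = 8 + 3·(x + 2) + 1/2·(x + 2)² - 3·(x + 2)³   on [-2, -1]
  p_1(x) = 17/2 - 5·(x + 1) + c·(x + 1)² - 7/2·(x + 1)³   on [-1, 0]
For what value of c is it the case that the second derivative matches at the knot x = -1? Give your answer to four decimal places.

p_0''(x) = 1 - 18·(x + 2), so p_0''(-1) = -17. On the right, p_1''(-1) = 2c, so c = -17/2.

-8.5000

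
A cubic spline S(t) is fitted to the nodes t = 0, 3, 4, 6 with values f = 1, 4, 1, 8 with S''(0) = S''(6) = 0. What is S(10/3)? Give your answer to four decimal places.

2.8873

Let σ_i = S''(x_i). Step sizes h_i = 3, 1, 2; slopes of the chords Δ_i = (y_(i+1) - y_i)/h_i = 1, -3, 7/2.
  3·σ_0 + 8·σ_1 + 1·σ_2 = 6(Δ_1 - Δ_0) = -24
  1·σ_1 + 6·σ_2 + 2·σ_3 = 6(Δ_2 - Δ_1) = 39
Natural end conditions: σ_0 = σ_3 = 0.
Forward elimination and back-substitution give σ_0 = 0, σ_1 = -183/47, σ_2 = 336/47, σ_3 = 0.
On [3, 4], S(t) = 4 - 136/47·(t - 3) - 183/94·(t - 3)² + 173/94·(t - 3)³.
With (t - 3) = 1/3: S(10/3) = 3664/1269.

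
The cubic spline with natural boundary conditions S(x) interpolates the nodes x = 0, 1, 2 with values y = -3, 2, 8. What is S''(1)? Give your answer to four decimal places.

With M_i denoting the second derivative at x_i, h_i = 1, 1, and Δ_i = (y_(i+1) − y_i)/h_i = 5, 6:
  1·M_0 + 4·M_1 + 1·M_2 = 6(Δ_1 - Δ_0) = 6
Natural end conditions: M_0 = M_2 = 0.
Solving: M_0 = 0, M_1 = 3/2, M_2 = 0.

1.5000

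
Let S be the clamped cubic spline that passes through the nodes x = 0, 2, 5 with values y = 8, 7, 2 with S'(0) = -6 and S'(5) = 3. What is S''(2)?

-5

Let M_i = S''(x_i). Step sizes h_i = 2, 3; slopes of the chords Δ_i = (y_(i+1) - y_i)/h_i = -1/2, -5/3.
  2·M_0 + 10·M_1 + 3·M_2 = 6(Δ_1 - Δ_0) = -7
Clamped end conditions give two more equations: 2h_0·M_0 + h_0·M_1 = 6(Δ_0 - S'(0)) = 33 and h_1·M_1 + 2h_1·M_2 = 6(S'(5) - Δ_1) = 28.
Solving the tridiagonal system: M_0 = 43/4, M_1 = -5, M_2 = 43/6.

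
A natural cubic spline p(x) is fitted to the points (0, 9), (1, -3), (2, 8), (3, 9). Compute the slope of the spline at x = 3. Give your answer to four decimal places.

-3.2000

With M_i denoting the second derivative at x_i, h_i = 1, 1, 1, and Δ_i = (y_(i+1) − y_i)/h_i = -12, 11, 1:
  1·M_0 + 4·M_1 + 1·M_2 = 6(Δ_1 - Δ_0) = 138
  1·M_1 + 4·M_2 + 1·M_3 = 6(Δ_2 - Δ_1) = -60
Natural end conditions: M_0 = M_3 = 0.
Solving the tridiagonal system: M_0 = 0, M_1 = 204/5, M_2 = -126/5, M_3 = 0.
On [2, 3], p'(x) = b_2 + 2c_2·(x - 2) + 3d_2·(x - 2)² with b_2 = Δ_2 - h_2(2M_2 + M_3)/6 = 47/5, c_2 = M_2/2 = -63/5, d_2 = (M_3 - M_2)/(6h_2) = 21/5. So p'(3) = -16/5.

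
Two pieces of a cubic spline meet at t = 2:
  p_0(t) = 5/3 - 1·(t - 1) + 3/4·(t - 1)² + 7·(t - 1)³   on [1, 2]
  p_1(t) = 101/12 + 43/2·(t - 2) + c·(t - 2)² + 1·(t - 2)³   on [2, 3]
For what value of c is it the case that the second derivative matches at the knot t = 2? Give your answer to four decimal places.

21.7500

p_0''(t) = 3/2 + 42·(t - 1), so p_0''(2) = 87/2. On the right, p_1''(2) = 2c, so c = 87/4.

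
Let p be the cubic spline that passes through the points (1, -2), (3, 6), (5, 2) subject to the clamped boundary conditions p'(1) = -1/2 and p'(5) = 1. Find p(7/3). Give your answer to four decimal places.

Write m_i for p''(x_i). With h_i = 2, 2 and divided differences Δ_i = 4, -2, the continuity of p' gives the tridiagonal system
  2·m_0 + 8·m_1 + 2·m_2 = 6(Δ_1 - Δ_0) = -36
Clamped end conditions give two more equations: 2h_0·m_0 + h_0·m_1 = 6(Δ_0 - p'(1)) = 27 and h_1·m_1 + 2h_1·m_2 = 6(p'(5) - Δ_1) = 18.
Forward elimination and back-substitution give m_0 = 93/8, m_1 = -39/4, m_2 = 75/8.
On [1, 3], p(t) = -2 - 1/2·(t - 1) + 93/16·(t - 1)² - 57/32·(t - 1)³.
With (t - 1) = 4/3: p(7/3) = 31/9.

3.4444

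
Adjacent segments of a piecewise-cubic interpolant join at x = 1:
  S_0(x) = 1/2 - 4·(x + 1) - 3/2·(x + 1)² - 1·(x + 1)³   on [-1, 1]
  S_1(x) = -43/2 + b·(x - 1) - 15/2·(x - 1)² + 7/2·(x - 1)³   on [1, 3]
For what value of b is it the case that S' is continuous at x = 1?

S_0'(x) = -4 - 3·(x + 1) - 3·(x + 1)², so S_0'(1) = -22. On the right, S_1'(1) = b, so b = -22.

-22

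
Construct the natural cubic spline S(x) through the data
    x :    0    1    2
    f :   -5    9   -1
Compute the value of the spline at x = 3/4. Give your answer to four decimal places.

7.4688

Let M_i = S''(x_i). Step sizes h_i = 1, 1; slopes of the chords Δ_i = (y_(i+1) - y_i)/h_i = 14, -10.
  1·M_0 + 4·M_1 + 1·M_2 = 6(Δ_1 - Δ_0) = -144
Natural end conditions: M_0 = M_2 = 0.
Forward elimination and back-substitution give M_0 = 0, M_1 = -36, M_2 = 0.
On [0, 1], S(x) = -5 + 20·x + 0·x² - 6·x³.
With x = 3/4: S(3/4) = 239/32.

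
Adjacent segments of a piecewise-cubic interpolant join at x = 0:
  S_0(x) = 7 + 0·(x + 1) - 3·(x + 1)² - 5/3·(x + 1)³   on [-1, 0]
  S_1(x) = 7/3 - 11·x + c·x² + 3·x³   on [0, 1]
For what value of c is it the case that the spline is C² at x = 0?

S_0''(x) = -6 - 10·(x + 1), so S_0''(0) = -16. On the right, S_1''(0) = 2c, so c = -8.

-8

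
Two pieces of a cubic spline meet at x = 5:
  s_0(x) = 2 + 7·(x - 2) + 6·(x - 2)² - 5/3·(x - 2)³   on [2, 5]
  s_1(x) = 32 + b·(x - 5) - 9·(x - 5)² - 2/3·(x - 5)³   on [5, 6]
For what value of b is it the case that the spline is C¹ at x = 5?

-2

s_0'(x) = 7 + 12·(x - 2) - 5·(x - 2)², so s_0'(5) = -2. On the right, s_1'(5) = b, so b = -2.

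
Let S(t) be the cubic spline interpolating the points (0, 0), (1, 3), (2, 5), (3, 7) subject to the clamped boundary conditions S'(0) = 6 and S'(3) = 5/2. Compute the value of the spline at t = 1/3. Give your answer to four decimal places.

Put M_i = S'' at the i-th knot. Here h = (1, 1, 1) and Δ = (3, 2, 2), so the interior equations h_(i-1)·M_(i-1) + 2(h_(i-1)+h_i)·M_i + h_i·M_(i+1) = 6(Δ_i − Δ_(i-1)) read
  1·M_0 + 4·M_1 + 1·M_2 = 6(Δ_1 - Δ_0) = -6
  1·M_1 + 4·M_2 + 1·M_3 = 6(Δ_2 - Δ_1) = 0
Clamped end conditions give two more equations: 2h_0·M_0 + h_0·M_1 = 6(Δ_0 - S'(0)) = -18 and h_2·M_2 + 2h_2·M_3 = 6(S'(3) - Δ_2) = 3.
Hence M_0 = -143/15, M_1 = 16/15, M_2 = -11/15, M_3 = 28/15.
On [0, 1], S(t) = 0 + 6·t - 143/30·t² + 53/30·t³.
With t = 1/3: S(1/3) = 622/405.

1.5358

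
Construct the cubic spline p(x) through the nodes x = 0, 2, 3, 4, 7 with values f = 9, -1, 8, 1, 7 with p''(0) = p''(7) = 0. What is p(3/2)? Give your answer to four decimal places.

-2.7103

Let σ_i = p''(x_i). Step sizes h_i = 2, 1, 1, 3; slopes of the chords Δ_i = (y_(i+1) - y_i)/h_i = -5, 9, -7, 2.
  2·σ_0 + 6·σ_1 + 1·σ_2 = 6(Δ_1 - Δ_0) = 84
  1·σ_1 + 4·σ_2 + 1·σ_3 = 6(Δ_2 - Δ_1) = -96
  1·σ_2 + 8·σ_3 + 3·σ_4 = 6(Δ_3 - Δ_2) = 54
Natural end conditions: σ_0 = σ_4 = 0.
Solving: σ_0 = 0, σ_1 = 1713/89, σ_2 = -2802/89, σ_3 = 951/89, σ_4 = 0.
On [0, 2], p(x) = 9 - 1016/89·x + 0·x² + 571/356·x³.
With x = 3/2: p(3/2) = -7719/2848.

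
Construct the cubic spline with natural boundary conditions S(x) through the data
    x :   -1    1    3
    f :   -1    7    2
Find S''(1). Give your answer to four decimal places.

-4.8750

Put m_i = S'' at the i-th knot. Here h = (2, 2) and Δ = (4, -5/2), so the interior equations h_(i-1)·m_(i-1) + 2(h_(i-1)+h_i)·m_i + h_i·m_(i+1) = 6(Δ_i − Δ_(i-1)) read
  2·m_0 + 8·m_1 + 2·m_2 = 6(Δ_1 - Δ_0) = -39
Natural end conditions: m_0 = m_2 = 0.
Hence m_0 = 0, m_1 = -39/8, m_2 = 0.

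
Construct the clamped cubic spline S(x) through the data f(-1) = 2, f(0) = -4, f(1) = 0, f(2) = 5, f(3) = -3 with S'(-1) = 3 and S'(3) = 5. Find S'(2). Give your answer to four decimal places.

-5.8393

Write σ_i for S''(x_i). With h_i = 1, 1, 1, 1 and divided differences Δ_i = -6, 4, 5, -8, the continuity of S' gives the tridiagonal system
  1·σ_0 + 4·σ_1 + 1·σ_2 = 6(Δ_1 - Δ_0) = 60
  1·σ_1 + 4·σ_2 + 1·σ_3 = 6(Δ_2 - Δ_1) = 6
  1·σ_2 + 4·σ_3 + 1·σ_4 = 6(Δ_3 - Δ_2) = -78
Clamped end conditions give two more equations: 2h_0·σ_0 + h_0·σ_1 = 6(Δ_0 - S'(-1)) = -54 and h_3·σ_3 + 2h_3·σ_4 = 6(S'(3) - Δ_3) = 78.
Hence σ_0 = -1087/28, σ_1 = 331/14, σ_2 = 17/4, σ_3 = -485/14, σ_4 = 1577/28.
On [2, 3], S'(x) = b_3 + 2c_3·(x - 2) + 3d_3·(x - 2)² with b_3 = Δ_3 - h_3(2σ_3 + σ_4)/6 = -327/56, c_3 = σ_3/2 = -485/28, d_3 = (σ_4 - σ_3)/(6h_3) = 849/56. So S'(2) = -327/56.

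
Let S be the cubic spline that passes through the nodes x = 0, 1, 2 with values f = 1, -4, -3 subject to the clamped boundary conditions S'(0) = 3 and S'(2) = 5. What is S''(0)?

-32

With M_i denoting the second derivative at x_i, h_i = 1, 1, and Δ_i = (y_(i+1) − y_i)/h_i = -5, 1:
  1·M_0 + 4·M_1 + 1·M_2 = 6(Δ_1 - Δ_0) = 36
Clamped end conditions give two more equations: 2h_0·M_0 + h_0·M_1 = 6(Δ_0 - S'(0)) = -48 and h_1·M_1 + 2h_1·M_2 = 6(S'(2) - Δ_1) = 24.
Solving the tridiagonal system: M_0 = -32, M_1 = 16, M_2 = 4.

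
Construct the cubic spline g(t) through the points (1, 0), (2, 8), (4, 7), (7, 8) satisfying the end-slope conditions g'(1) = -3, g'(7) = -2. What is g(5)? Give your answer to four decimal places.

Put M_i = g'' at the i-th knot. Here h = (1, 2, 3) and Δ = (8, -1/2, 1/3), so the interior equations h_(i-1)·M_(i-1) + 2(h_(i-1)+h_i)·M_i + h_i·M_(i+1) = 6(Δ_i − Δ_(i-1)) read
  1·M_0 + 6·M_1 + 2·M_2 = 6(Δ_1 - Δ_0) = -51
  2·M_1 + 10·M_2 + 3·M_3 = 6(Δ_2 - Δ_1) = 5
Clamped end conditions give two more equations: 2h_0·M_0 + h_0·M_1 = 6(Δ_0 - g'(1)) = 66 and h_2·M_2 + 2h_2·M_3 = 6(g'(7) - Δ_2) = -14.
Solving the tridiagonal system: M_0 = 791/19, M_1 = -328/19, M_2 = 104/19, M_3 = -289/57.
On [4, 7], g(t) = 7 - 99/38·(t - 4) + 52/19·(t - 4)² - 601/1026·(t - 4)³.
With (t - 4) = 1: g(5) = 3358/513.

6.5458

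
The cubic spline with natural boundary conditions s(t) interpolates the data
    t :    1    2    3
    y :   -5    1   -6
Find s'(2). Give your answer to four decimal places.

-0.5000

Let M_i = s''(x_i). Step sizes h_i = 1, 1; slopes of the chords Δ_i = (y_(i+1) - y_i)/h_i = 6, -7.
  1·M_0 + 4·M_1 + 1·M_2 = 6(Δ_1 - Δ_0) = -78
Natural end conditions: M_0 = M_2 = 0.
Solving the tridiagonal system: M_0 = 0, M_1 = -39/2, M_2 = 0.
On [2, 3], s'(t) = b_1 + 2c_1·(t - 2) + 3d_1·(t - 2)² with b_1 = Δ_1 - h_1(2M_1 + M_2)/6 = -1/2, c_1 = M_1/2 = -39/4, d_1 = (M_2 - M_1)/(6h_1) = 13/4. So s'(2) = -1/2.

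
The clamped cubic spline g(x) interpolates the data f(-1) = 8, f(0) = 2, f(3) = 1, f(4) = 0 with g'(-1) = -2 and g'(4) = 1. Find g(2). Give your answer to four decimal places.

With σ_i denoting the second derivative at x_i, h_i = 1, 3, 1, and Δ_i = (y_(i+1) − y_i)/h_i = -6, -1/3, -1:
  1·σ_0 + 8·σ_1 + 3·σ_2 = 6(Δ_1 - Δ_0) = 34
  3·σ_1 + 8·σ_2 + 1·σ_3 = 6(Δ_2 - Δ_1) = -4
Clamped end conditions give two more equations: 2h_0·σ_0 + h_0·σ_1 = 6(Δ_0 - g'(-1)) = -24 and h_2·σ_2 + 2h_2·σ_3 = 6(g'(4) - Δ_2) = 12.
Solving the tridiagonal system: σ_0 = -1006/63, σ_1 = 500/63, σ_2 = -284/63, σ_3 = 520/63.
On [0, 3], g(x) = 2 - 379/63·x + 250/63·x² - 56/81·x³.
With x = 2: g(2) = 176/567.

0.3104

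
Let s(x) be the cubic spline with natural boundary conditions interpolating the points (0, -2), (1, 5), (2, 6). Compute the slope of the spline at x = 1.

Put m_i = s'' at the i-th knot. Here h = (1, 1) and Δ = (7, 1), so the interior equations h_(i-1)·m_(i-1) + 2(h_(i-1)+h_i)·m_i + h_i·m_(i+1) = 6(Δ_i − Δ_(i-1)) read
  1·m_0 + 4·m_1 + 1·m_2 = 6(Δ_1 - Δ_0) = -36
Natural end conditions: m_0 = m_2 = 0.
Forward elimination and back-substitution give m_0 = 0, m_1 = -9, m_2 = 0.
On [1, 2], s'(x) = b_1 + 2c_1·(x - 1) + 3d_1·(x - 1)² with b_1 = Δ_1 - h_1(2m_1 + m_2)/6 = 4, c_1 = m_1/2 = -9/2, d_1 = (m_2 - m_1)/(6h_1) = 3/2. So s'(1) = 4.

4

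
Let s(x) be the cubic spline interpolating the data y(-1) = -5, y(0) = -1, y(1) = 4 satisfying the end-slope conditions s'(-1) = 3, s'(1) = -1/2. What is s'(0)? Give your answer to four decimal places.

Let σ_i = s''(x_i). Step sizes h_i = 1, 1; slopes of the chords Δ_i = (y_(i+1) - y_i)/h_i = 4, 5.
  1·σ_0 + 4·σ_1 + 1·σ_2 = 6(Δ_1 - Δ_0) = 6
Clamped end conditions give two more equations: 2h_0·σ_0 + h_0·σ_1 = 6(Δ_0 - s'(-1)) = 6 and h_1·σ_1 + 2h_1·σ_2 = 6(s'(1) - Δ_1) = -33.
Hence σ_0 = -1/4, σ_1 = 13/2, σ_2 = -79/4.
On [0, 1], s'(x) = b_1 + 2c_1·x + 3d_1·x² with b_1 = Δ_1 - h_1(2σ_1 + σ_2)/6 = 49/8, c_1 = σ_1/2 = 13/4, d_1 = (σ_2 - σ_1)/(6h_1) = -35/8. So s'(0) = 49/8.

6.1250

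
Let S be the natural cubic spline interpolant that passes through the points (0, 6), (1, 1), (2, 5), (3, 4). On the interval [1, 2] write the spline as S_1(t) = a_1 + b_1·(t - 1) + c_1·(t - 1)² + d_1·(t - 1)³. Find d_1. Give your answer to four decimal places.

Let σ_i = S''(x_i). Step sizes h_i = 1, 1, 1; slopes of the chords Δ_i = (y_(i+1) - y_i)/h_i = -5, 4, -1.
  1·σ_0 + 4·σ_1 + 1·σ_2 = 6(Δ_1 - Δ_0) = 54
  1·σ_1 + 4·σ_2 + 1·σ_3 = 6(Δ_2 - Δ_1) = -30
Natural end conditions: σ_0 = σ_3 = 0.
Solving: σ_0 = 0, σ_1 = 82/5, σ_2 = -58/5, σ_3 = 0.
On [1, 2], with S_1(t) = a_1 + b_1·(t - 1) + c_1·(t - 1)² + d_1·(t - 1)³: c_1 = σ_1/2 = 41/5, d_1 = (σ_2 - σ_1)/(6h_1) = -14/3, b_1 = Δ_1 - h_1(2σ_1 + σ_2)/6 = 7/15.

-4.6667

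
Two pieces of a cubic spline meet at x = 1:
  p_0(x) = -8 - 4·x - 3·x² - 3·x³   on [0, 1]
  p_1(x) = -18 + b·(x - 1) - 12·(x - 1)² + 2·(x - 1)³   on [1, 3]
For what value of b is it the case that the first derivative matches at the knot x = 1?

-19

p_0'(x) = -4 - 6·x - 9·x², so p_0'(1) = -19. On the right, p_1'(1) = b, so b = -19.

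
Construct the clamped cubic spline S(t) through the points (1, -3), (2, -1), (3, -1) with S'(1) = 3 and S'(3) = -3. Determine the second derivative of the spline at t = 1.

Let M_i = S''(x_i). Step sizes h_i = 1, 1; slopes of the chords Δ_i = (y_(i+1) - y_i)/h_i = 2, 0.
  1·M_0 + 4·M_1 + 1·M_2 = 6(Δ_1 - Δ_0) = -12
Clamped end conditions give two more equations: 2h_0·M_0 + h_0·M_1 = 6(Δ_0 - S'(1)) = -6 and h_1·M_1 + 2h_1·M_2 = 6(S'(3) - Δ_1) = -18.
Solving: M_0 = -3, M_1 = 0, M_2 = -9.

-3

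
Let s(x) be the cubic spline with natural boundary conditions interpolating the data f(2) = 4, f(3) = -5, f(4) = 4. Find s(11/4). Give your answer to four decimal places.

-4.2266

Put m_i = s'' at the i-th knot. Here h = (1, 1) and Δ = (-9, 9), so the interior equations h_(i-1)·m_(i-1) + 2(h_(i-1)+h_i)·m_i + h_i·m_(i+1) = 6(Δ_i − Δ_(i-1)) read
  1·m_0 + 4·m_1 + 1·m_2 = 6(Δ_1 - Δ_0) = 108
Natural end conditions: m_0 = m_2 = 0.
Forward elimination and back-substitution give m_0 = 0, m_1 = 27, m_2 = 0.
On [2, 3], s(x) = 4 - 27/2·(x - 2) + 0·(x - 2)² + 9/2·(x - 2)³.
With (x - 2) = 3/4: s(11/4) = -541/128.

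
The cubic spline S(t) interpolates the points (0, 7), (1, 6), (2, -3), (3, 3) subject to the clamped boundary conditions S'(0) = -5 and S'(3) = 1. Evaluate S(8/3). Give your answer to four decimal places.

With M_i denoting the second derivative at x_i, h_i = 1, 1, 1, and Δ_i = (y_(i+1) − y_i)/h_i = -1, -9, 6:
  1·M_0 + 4·M_1 + 1·M_2 = 6(Δ_1 - Δ_0) = -48
  1·M_1 + 4·M_2 + 1·M_3 = 6(Δ_2 - Δ_1) = 90
Clamped end conditions give two more equations: 2h_0·M_0 + h_0·M_1 = 6(Δ_0 - S'(0)) = 24 and h_2·M_2 + 2h_2·M_3 = 6(S'(3) - Δ_2) = -30.
Forward elimination and back-substitution give M_0 = 26, M_1 = -28, M_2 = 38, M_3 = -34.
On [2, 3], S(t) = -3 - 1·(t - 2) + 19·(t - 2)² - 12·(t - 2)³.
With (t - 2) = 2/3: S(8/3) = 11/9.

1.2222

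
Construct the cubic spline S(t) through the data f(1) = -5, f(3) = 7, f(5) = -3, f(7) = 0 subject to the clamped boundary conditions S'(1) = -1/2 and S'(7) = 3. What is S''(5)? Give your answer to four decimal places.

9.1667

With m_i denoting the second derivative at x_i, h_i = 2, 2, 2, and Δ_i = (y_(i+1) − y_i)/h_i = 6, -5, 3/2:
  2·m_0 + 8·m_1 + 2·m_2 = 6(Δ_1 - Δ_0) = -66
  2·m_1 + 8·m_2 + 2·m_3 = 6(Δ_2 - Δ_1) = 39
Clamped end conditions give two more equations: 2h_0·m_0 + h_0·m_1 = 6(Δ_0 - S'(1)) = 39 and h_2·m_2 + 2h_2·m_3 = 6(S'(7) - Δ_2) = 9.
Forward elimination and back-substitution give m_0 = 103/6, m_1 = -89/6, m_2 = 55/6, m_3 = -7/3.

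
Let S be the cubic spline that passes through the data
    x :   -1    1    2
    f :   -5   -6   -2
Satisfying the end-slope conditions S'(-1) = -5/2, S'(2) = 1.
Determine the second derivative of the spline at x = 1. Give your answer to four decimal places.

Put M_i = S'' at the i-th knot. Here h = (2, 1) and Δ = (-1/2, 4), so the interior equations h_(i-1)·M_(i-1) + 2(h_(i-1)+h_i)·M_i + h_i·M_(i+1) = 6(Δ_i − Δ_(i-1)) read
  2·M_0 + 6·M_1 + 1·M_2 = 6(Δ_1 - Δ_0) = 27
Clamped end conditions give two more equations: 2h_0·M_0 + h_0·M_1 = 6(Δ_0 - S'(-1)) = 12 and h_1·M_1 + 2h_1·M_2 = 6(S'(2) - Δ_1) = -18.
Hence M_0 = -1/3, M_1 = 20/3, M_2 = -37/3.

6.6667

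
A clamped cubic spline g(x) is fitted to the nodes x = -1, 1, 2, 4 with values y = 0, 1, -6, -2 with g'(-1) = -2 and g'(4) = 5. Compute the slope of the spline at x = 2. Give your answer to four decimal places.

With M_i denoting the second derivative at x_i, h_i = 2, 1, 2, and Δ_i = (y_(i+1) − y_i)/h_i = 1/2, -7, 2:
  2·M_0 + 6·M_1 + 1·M_2 = 6(Δ_1 - Δ_0) = -45
  1·M_1 + 6·M_2 + 2·M_3 = 6(Δ_2 - Δ_1) = 54
Clamped end conditions give two more equations: 2h_0·M_0 + h_0·M_1 = 6(Δ_0 - g'(-1)) = 15 and h_2·M_2 + 2h_2·M_3 = 6(g'(4) - Δ_2) = 18.
Forward elimination and back-substitution give M_0 = 325/32, M_1 = -205/16, M_2 = 185/16, M_3 = -41/32.
On [2, 4], g'(x) = b_2 + 2c_2·(x - 2) + 3d_2·(x - 2)² with b_2 = Δ_2 - h_2(2M_2 + M_3)/6 = -169/32, c_2 = M_2/2 = 185/32, d_2 = (M_3 - M_2)/(6h_2) = -137/128. So g'(2) = -169/32.

-5.2813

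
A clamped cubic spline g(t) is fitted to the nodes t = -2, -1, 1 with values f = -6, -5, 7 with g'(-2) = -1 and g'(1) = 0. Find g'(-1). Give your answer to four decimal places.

Put M_i = g'' at the i-th knot. Here h = (1, 2) and Δ = (1, 6), so the interior equations h_(i-1)·M_(i-1) + 2(h_(i-1)+h_i)·M_i + h_i·M_(i+1) = 6(Δ_i − Δ_(i-1)) read
  1·M_0 + 6·M_1 + 2·M_2 = 6(Δ_1 - Δ_0) = 30
Clamped end conditions give two more equations: 2h_0·M_0 + h_0·M_1 = 6(Δ_0 - g'(-2)) = 12 and h_1·M_1 + 2h_1·M_2 = 6(g'(1) - Δ_1) = -36.
Solving the tridiagonal system: M_0 = 4/3, M_1 = 28/3, M_2 = -41/3.
On [-1, 1], g'(t) = b_1 + 2c_1·(t + 1) + 3d_1·(t + 1)² with b_1 = Δ_1 - h_1(2M_1 + M_2)/6 = 13/3, c_1 = M_1/2 = 14/3, d_1 = (M_2 - M_1)/(6h_1) = -23/12. So g'(-1) = 13/3.

4.3333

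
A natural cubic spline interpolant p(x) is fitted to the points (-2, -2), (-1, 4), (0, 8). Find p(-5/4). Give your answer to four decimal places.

2.6641

Write M_i for p''(x_i). With h_i = 1, 1 and divided differences Δ_i = 6, 4, the continuity of p' gives the tridiagonal system
  1·M_0 + 4·M_1 + 1·M_2 = 6(Δ_1 - Δ_0) = -12
Natural end conditions: M_0 = M_2 = 0.
Solving: M_0 = 0, M_1 = -3, M_2 = 0.
On [-2, -1], p(x) = -2 + 13/2·(x + 2) + 0·(x + 2)² - 1/2·(x + 2)³.
With (x + 2) = 3/4: p(-5/4) = 341/128.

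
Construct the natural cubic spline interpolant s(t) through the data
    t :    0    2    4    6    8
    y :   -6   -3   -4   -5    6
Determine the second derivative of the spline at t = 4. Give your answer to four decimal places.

-0.8571

With σ_i denoting the second derivative at x_i, h_i = 2, 2, 2, 2, and Δ_i = (y_(i+1) − y_i)/h_i = 3/2, -1/2, -1/2, 11/2:
  2·σ_0 + 8·σ_1 + 2·σ_2 = 6(Δ_1 - Δ_0) = -12
  2·σ_1 + 8·σ_2 + 2·σ_3 = 6(Δ_2 - Δ_1) = 0
  2·σ_2 + 8·σ_3 + 2·σ_4 = 6(Δ_3 - Δ_2) = 36
Natural end conditions: σ_0 = σ_4 = 0.
Hence σ_0 = 0, σ_1 = -9/7, σ_2 = -6/7, σ_3 = 33/7, σ_4 = 0.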